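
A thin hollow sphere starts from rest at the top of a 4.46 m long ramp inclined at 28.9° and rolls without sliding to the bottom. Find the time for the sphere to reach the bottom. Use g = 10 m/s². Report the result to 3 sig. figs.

t ≈ 1.75 s

For this body I = (2/3)MR², i.e. k = I/(MR²) = 2/3.
Translational: Mg sinθ − f = Ma. Rotational about the CM: fR = Iα = kMRa, so f = kMa.
Hence a = g sinθ/(1+k) = 10×sin28.9°/1.667 = 2.9 m/s².
With constant a from rest, t = √(2L/a) = √(2·4.46/2.9) ≈ 1.75 s.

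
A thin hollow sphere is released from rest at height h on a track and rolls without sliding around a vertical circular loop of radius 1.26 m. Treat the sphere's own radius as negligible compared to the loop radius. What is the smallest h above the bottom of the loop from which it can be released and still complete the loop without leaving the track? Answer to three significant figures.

The moment of inertia is (2/3)MR², giving k ≡ I/(MR²) = 2/3.
At the top, contact is just lost when gravity alone supplies the centripetal force: Mg = Mv_top²/r, i.e. v_top² = gr.
With ω = v/R, the kinetic energy at speed v is ½(1+k)Mv² = (5/6)Mv².
Energy conservation from release (height h) to the top (height 2r): Mgh = Mg(2r) + (5/6)M·gr.
Thus h_min = 2r + (1+k)r/2 = r(2 + 1.667/2) = 1.26 × 2.833 ≈ 3.57 m.

h_min ≈ 3.57 m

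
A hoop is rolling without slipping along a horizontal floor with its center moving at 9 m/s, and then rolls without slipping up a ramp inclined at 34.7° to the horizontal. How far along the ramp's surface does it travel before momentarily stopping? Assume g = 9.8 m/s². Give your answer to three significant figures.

d ≈ 14.5 m

The moment of inertia is MR², giving k ≡ I/(MR²) = 1.
Since it rolls without slipping, ω = v/R and KE = ½Mv² + ½Iω² = ½(1+k)Mv² = Mv².
Setting this equal to Mgh gives the vertical rise h = (1+k)v₀²/(2g) = 2×9²/(2×9.8) = 8.265 m.
The distance along the slope is d = h/sinθ = 8.265/sin34.7° ≈ 14.5 m.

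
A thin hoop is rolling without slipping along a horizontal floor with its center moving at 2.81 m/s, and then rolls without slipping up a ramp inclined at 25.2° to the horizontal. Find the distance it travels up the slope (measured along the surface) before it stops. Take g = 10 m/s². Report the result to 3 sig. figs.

d ≈ 1.85 m

The moment of inertia is MR², giving k ≡ I/(MR²) = 1.
Pure rolling means v = ωR; then KE = ½Mv² + ½I(v/R)² = ½(1+k)Mv² = Mv².
Setting this equal to Mgh gives the vertical rise h = (1+k)v₀²/(2g) = 2×2.81²/(2×10) = 0.7896 m.
Along the incline, d = h/sinθ = 0.7896/sin25.2° ≈ 1.85 m.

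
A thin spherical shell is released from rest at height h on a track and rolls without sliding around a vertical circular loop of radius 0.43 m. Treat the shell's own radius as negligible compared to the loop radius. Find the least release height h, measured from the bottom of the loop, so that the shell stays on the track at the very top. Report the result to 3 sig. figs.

h_min ≈ 1.22 m

With I = (2/3)MR², the ratio k = I/(MR²) is 2/3.
At the top of the loop, the minimum-contact condition is Mg = Mv_top²/r, so v_top² = gr.
With ω = v/R, the kinetic energy at speed v is ½(1+k)Mv² = (5/6)Mv².
Energy conservation from release (height h) to the top (height 2r): Mgh = Mg(2r) + (5/6)M·gr.
Thus h_min = 2r + (1+k)r/2 = r(2 + 1.667/2) = 0.43 × 2.833 ≈ 1.22 m.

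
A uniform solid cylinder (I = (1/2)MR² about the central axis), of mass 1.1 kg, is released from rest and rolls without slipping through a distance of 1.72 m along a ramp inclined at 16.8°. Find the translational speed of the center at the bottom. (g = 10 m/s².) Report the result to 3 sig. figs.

The moment of inertia is (1/2)MR², giving k ≡ I/(MR²) = 0.5.
Pure rolling means v = ωR; then KE = ½Mv² + ½I(v/R)² = ½(1+k)Mv² = (3/4)Mv².
The vertical drop is h = L sinθ = 1.72 × sin16.8° = 0.4971 m.
Setting Mgh = (3/4)Mv² gives v = √(2gh/(1+k)) = √(2·10·0.4971/1.5) ≈ 2.57 m/s.

v ≈ 2.57 m/s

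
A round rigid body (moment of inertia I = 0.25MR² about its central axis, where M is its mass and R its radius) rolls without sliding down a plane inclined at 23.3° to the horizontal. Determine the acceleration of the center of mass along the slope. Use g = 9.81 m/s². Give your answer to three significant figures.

a ≈ 3.10 m/s²

Here I = 0.25MR², so the shape factor k = I/(MR²) = 0.25.
Translational: Mg sinθ − f = Ma. Rotational about the CM: fR = Iα = kMRa, so f = kMa.
Eliminating f: Mg sinθ = (1+k)Ma, so a = g sinθ/(1+k) = 9.81 × sin23.3° / 1.25 ≈ 3.10 m/s².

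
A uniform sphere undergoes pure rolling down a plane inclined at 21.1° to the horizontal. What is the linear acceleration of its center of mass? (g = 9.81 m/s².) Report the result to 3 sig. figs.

The moment of inertia is (2/5)MR², giving k ≡ I/(MR²) = 0.4.
Translational: Mg sinθ − f = Ma. Rotational about the CM: fR = Iα = kMRa, so f = kMa.
Eliminating f: Mg sinθ = (1+k)Ma, so a = g sinθ/(1+k) = 9.81 × sin21.1° / 1.4 ≈ 2.52 m/s².

a ≈ 2.52 m/s²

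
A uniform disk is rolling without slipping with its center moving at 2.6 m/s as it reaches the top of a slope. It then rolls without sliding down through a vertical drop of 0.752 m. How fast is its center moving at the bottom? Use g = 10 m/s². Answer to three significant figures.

Here I = (1/2)MR², so the shape factor k = I/(MR²) = 0.5.
Rolling without slipping gives ω = v/R, so the total kinetic energy is ½Mv² + ½Iω² = ½(1+k)Mv² = (3/4)Mv².
Conserving energy between top and bottom: (3/4)Mv² = (3/4)Mv₀² + Mgh, hence v² = v₀² + 2gh/(1+k).
v = √(2.6² + 2×10×0.752/1.5) = √16.79 ≈ 4.10 m/s.

v ≈ 4.10 m/s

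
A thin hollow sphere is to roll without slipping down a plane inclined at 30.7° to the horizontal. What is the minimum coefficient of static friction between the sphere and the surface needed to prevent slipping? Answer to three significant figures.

μ_min ≈ 0.238

The moment of inertia is (2/3)MR², giving k ≡ I/(MR²) = 2/3.
Translational: Mg sinθ − f = Ma. Rotational about the CM: fR = Iα = kMRa, so f = kMa.
These give a = g sinθ/(1+k) and the required friction f = kMg sinθ/(1+k).
The normal force is N = Mg cosθ, so μ_min = f/N = k tanθ/(1+k).
μ_min = (2/3) × tan30.7° / 1.667 ≈ 0.238.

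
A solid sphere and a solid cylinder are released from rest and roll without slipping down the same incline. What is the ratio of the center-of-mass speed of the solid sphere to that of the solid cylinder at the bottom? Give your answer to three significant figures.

v_ratio ≈ 1.04

Each satisfies Mgh = ½(1+k)Mv² with k = I/(MR²), so v ∝ 1/√(1+k).
For the solid sphere k = 0.4; for the solid cylinder k = 0.5.
v₁/v₂ = √((1+k₂)/(1+k₁)) = √(1.5/1.4) ≈ 1.04.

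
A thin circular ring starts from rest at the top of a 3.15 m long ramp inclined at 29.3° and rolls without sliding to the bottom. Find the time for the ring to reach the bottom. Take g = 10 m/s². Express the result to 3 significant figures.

t ≈ 1.60 s

Here I = MR², so the shape factor k = I/(MR²) = 1.
Translational: Mg sinθ − f = Ma. Rotational about the CM: fR = Iα = kMRa, so f = kMa.
Hence a = g sinθ/(1+k) = 10×sin29.3°/2 = 2.447 m/s².
Starting from rest, L = ½at², so t = √(2L/a) = √(2×3.15/2.447) ≈ 1.60 s.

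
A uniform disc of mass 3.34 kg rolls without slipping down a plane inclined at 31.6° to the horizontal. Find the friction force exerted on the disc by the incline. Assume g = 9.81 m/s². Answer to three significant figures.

f ≈ 5.72 N

For this body I = (1/2)MR², i.e. k = I/(MR²) = 0.5.
Newton's second law down the slope: Mg sinθ − f = Ma. The torque equation fR = Iα (with α = a/R) gives f = kMa.
Combining, a = g sinθ/(1+k) and f = kMa = kMg sinθ/(1+k).
f = 0.5 × 3.34 × 9.81 × sin31.6° / 1.5 ≈ 5.72 N.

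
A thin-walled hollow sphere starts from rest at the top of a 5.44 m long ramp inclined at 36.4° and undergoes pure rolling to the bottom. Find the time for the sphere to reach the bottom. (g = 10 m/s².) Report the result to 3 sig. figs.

t ≈ 1.75 s

With I = (2/3)MR², the ratio k = I/(MR²) is 2/3.
Translational: Mg sinθ − f = Ma. Rotational about the CM: fR = Iα = kMRa, so f = kMa.
Hence a = g sinθ/(1+k) = 10×sin36.4°/1.667 = 3.561 m/s².
With constant a from rest, t = √(2L/a) = √(2·5.44/3.561) ≈ 1.75 s.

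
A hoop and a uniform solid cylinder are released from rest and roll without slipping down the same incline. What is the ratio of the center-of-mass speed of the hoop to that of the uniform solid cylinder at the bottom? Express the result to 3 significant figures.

Each satisfies Mgh = ½(1+k)Mv² with k = I/(MR²), so v ∝ 1/√(1+k).
For the hoop k = 1; for the uniform solid cylinder k = 0.5.
v₁/v₂ = √((1+k₂)/(1+k₁)) = √(1.5/2) ≈ 0.866.

v_ratio ≈ 0.866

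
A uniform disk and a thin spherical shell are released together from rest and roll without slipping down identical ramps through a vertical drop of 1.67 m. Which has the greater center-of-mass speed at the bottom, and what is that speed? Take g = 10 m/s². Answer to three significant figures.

For rolling without slipping, Mgh = ½(1+k)Mv² where k = I/(MR²), so v = √(2gh/(1+k)).
Uniform disk: k = 0.5, giving v = √(2×10×1.67/1.5) = 4.719 m/s.
Thin spherical shell: k = 2/3, giving v = √(2×10×1.67/1.667) = 4.477 m/s.
The smaller k wins: the uniform disk, at ≈ 4.72 m/s.

the uniform disk, at v ≈ 4.72 m/s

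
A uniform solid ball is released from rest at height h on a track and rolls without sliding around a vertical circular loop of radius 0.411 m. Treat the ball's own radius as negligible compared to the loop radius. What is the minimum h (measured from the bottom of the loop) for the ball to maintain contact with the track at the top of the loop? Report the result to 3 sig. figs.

For this body I = (2/5)MR², i.e. k = I/(MR²) = 0.4.
At the top of the loop, the minimum-contact condition is Mg = Mv_top²/r, so v_top² = gr.
With ω = v/R, the kinetic energy at speed v is ½(1+k)Mv² = (7/10)Mv².
Energy conservation from release (height h) to the top (height 2r): Mgh = Mg(2r) + (7/10)M·gr.
Thus h_min = 2r + (1+k)r/2 = r(2 + 1.4/2) = 0.411 × 2.7 ≈ 1.11 m.

h_min ≈ 1.11 m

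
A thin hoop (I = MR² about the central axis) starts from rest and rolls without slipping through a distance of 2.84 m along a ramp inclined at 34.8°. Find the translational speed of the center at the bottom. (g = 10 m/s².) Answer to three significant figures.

v ≈ 4.03 m/s

With I = MR², the ratio k = I/(MR²) is 1.
The rolling condition ω = v/R makes the rotational term ½I(v/R)² = ½kMv², so KE_total = ½(1+k)Mv² = Mv².
The vertical drop is h = L sinθ = 2.84 × sin34.8° = 1.621 m.
Setting Mgh = Mv² gives v = √(2gh/(1+k)) = √(2·10·1.621/2) ≈ 4.03 m/s.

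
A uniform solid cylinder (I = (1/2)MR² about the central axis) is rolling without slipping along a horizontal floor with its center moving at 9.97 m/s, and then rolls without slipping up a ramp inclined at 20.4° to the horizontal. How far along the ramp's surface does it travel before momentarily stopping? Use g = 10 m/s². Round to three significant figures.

Here I = (1/2)MR², so the shape factor k = I/(MR²) = 0.5.
Since it rolls without slipping, ω = v/R and KE = ½Mv² + ½Iω² = ½(1+k)Mv² = (3/4)Mv².
Setting this equal to Mgh gives the vertical rise h = (1+k)v₀²/(2g) = 1.5×9.97²/(2×10) = 7.455 m.
The distance along the slope is d = h/sinθ = 7.455/sin20.4° ≈ 21.4 m.

d ≈ 21.4 m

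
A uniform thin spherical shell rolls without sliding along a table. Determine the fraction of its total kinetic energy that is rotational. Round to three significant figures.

fraction ≈ 0.400

The moment of inertia is (2/3)MR², giving k ≡ I/(MR²) = 2/3.
With ω = v/R, KE_trans = ½Mv² and KE_rot = ½Iω² = ½kMv², so KE_total = ½(1+k)Mv².
The rotational fraction is therefore k/(1+k) = (2/3)/1.667 ≈ 0.400.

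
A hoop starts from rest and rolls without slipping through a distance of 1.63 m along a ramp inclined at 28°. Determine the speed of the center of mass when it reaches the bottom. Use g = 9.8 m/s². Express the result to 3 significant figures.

The moment of inertia is MR², giving k ≡ I/(MR²) = 1.
Rolling without slipping gives ω = v/R, so the total kinetic energy is ½Mv² + ½Iω² = ½(1+k)Mv² = Mv².
The vertical drop is h = L sinθ = 1.63 × sin28° = 0.7652 m.
Setting Mgh = Mv² gives v = √(2gh/(1+k)) = √(2·9.8·0.7652/2) ≈ 2.74 m/s.

v ≈ 2.74 m/s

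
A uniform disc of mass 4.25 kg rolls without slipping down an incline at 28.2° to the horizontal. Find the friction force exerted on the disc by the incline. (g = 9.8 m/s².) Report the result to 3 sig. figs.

With I = (1/2)MR², the ratio k = I/(MR²) is 0.5.
Translational: Mg sinθ − f = Ma. Rotational about the CM: fR = Iα = kMRa, so f = kMa.
Combining, a = g sinθ/(1+k) and f = kMa = kMg sinθ/(1+k).
f = 0.5 × 4.25 × 9.8 × sin28.2° / 1.5 ≈ 6.56 N.

f ≈ 6.56 N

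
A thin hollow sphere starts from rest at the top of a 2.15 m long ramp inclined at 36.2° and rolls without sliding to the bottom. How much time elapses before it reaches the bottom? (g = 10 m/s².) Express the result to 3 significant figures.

t ≈ 1.10 s

With I = (2/3)MR², the ratio k = I/(MR²) is 2/3.
Translational: Mg sinθ − f = Ma. Rotational about the CM: fR = Iα = kMRa, so f = kMa.
Hence a = g sinθ/(1+k) = 10×sin36.2°/1.667 = 3.544 m/s².
Starting from rest, L = ½at², so t = √(2L/a) = √(2×2.15/3.544) ≈ 1.10 s.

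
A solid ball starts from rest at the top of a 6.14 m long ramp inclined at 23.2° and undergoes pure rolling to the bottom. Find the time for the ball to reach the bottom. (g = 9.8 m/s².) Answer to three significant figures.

t ≈ 2.11 s

For this body I = (2/5)MR², i.e. k = I/(MR²) = 0.4.
Translational: Mg sinθ − f = Ma. Rotational about the CM: fR = Iα = kMRa, so f = kMa.
Hence a = g sinθ/(1+k) = 9.8×sin23.2°/1.4 = 2.758 m/s².
With constant a from rest, t = √(2L/a) = √(2·6.14/2.758) ≈ 2.11 s.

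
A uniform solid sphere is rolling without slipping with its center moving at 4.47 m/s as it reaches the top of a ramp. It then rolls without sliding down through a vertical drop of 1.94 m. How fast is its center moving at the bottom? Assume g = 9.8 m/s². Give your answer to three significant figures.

v ≈ 6.87 m/s

The moment of inertia is (2/5)MR², giving k ≡ I/(MR²) = 0.4.
Since it rolls without slipping, ω = v/R and KE = ½Mv² + ½Iω² = ½(1+k)Mv² = (7/10)Mv².
Energy conservation: (7/10)Mv₀² + Mgh = (7/10)Mv², so v² = v₀² + 2gh/(1+k).
v = √(4.47² + 2×9.8×1.94/1.4) = √47.14 ≈ 6.87 m/s.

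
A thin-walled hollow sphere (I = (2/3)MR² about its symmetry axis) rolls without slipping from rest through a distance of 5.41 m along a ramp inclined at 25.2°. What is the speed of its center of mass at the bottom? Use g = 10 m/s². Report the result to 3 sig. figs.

The moment of inertia is (2/3)MR², giving k ≡ I/(MR²) = 2/3.
Since it rolls without slipping, ω = v/R and KE = ½Mv² + ½Iω² = ½(1+k)Mv² = (5/6)Mv².
The vertical drop is h = L sinθ = 5.41 × sin25.2° = 2.303 m.
Energy conservation: Mgh = (5/6)Mv², so v = √(2gh/(1+k)) = √(2 × 10 × 2.303 / 1.667) ≈ 5.26 m/s.

v ≈ 5.26 m/s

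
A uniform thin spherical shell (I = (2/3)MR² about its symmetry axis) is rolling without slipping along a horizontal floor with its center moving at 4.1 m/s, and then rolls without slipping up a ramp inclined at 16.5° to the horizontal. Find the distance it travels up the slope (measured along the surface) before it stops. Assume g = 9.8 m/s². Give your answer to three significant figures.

The moment of inertia is (2/3)MR², giving k ≡ I/(MR²) = 2/3.
Pure rolling means v = ωR; then KE = ½Mv² + ½I(v/R)² = ½(1+k)Mv² = (5/6)Mv².
Setting this equal to Mgh gives the vertical rise h = (1+k)v₀²/(2g) = 1.667×4.1²/(2×9.8) = 1.429 m.
Along the incline, d = h/sinθ = 1.429/sin16.5° ≈ 5.03 m.

d ≈ 5.03 m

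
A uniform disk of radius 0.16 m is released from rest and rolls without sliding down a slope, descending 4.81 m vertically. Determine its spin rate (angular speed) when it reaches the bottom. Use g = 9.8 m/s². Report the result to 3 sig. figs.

Here I = (1/2)MR², so the shape factor k = I/(MR²) = 0.5.
Rolling without slipping gives ω = v/R, so the total kinetic energy is ½Mv² + ½Iω² = ½(1+k)Mv² = (3/4)Mv².
Energy conservation Mgh = ½(1+k)Mv² gives v = √(2gh/(1+k)) = √(2 × 9.8 × 4.81 / 1.5) = 7.928 m/s.
The angular speed follows from ω = v/R = 7.928/0.16 ≈ 49.5 rad/s.

ω ≈ 49.5 rad/s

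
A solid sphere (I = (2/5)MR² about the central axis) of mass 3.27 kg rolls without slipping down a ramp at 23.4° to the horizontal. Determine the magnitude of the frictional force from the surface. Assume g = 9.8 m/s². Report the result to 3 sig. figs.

f ≈ 3.64 N

For this body I = (2/5)MR², i.e. k = I/(MR²) = 0.4.
Translational: Mg sinθ − f = Ma. Rotational about the CM: fR = Iα = kMRa, so f = kMa.
Combining, a = g sinθ/(1+k) and f = kMa = kMg sinθ/(1+k).
f = 0.4 × 3.27 × 9.8 × sin23.4° / 1.4 ≈ 3.64 N.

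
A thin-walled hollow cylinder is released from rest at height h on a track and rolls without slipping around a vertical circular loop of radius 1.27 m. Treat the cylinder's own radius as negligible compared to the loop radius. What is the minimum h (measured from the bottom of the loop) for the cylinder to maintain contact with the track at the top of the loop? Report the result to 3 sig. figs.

Here I = MR², so the shape factor k = I/(MR²) = 1.
At the top, contact is just lost when gravity alone supplies the centripetal force: Mg = Mv_top²/r, i.e. v_top² = gr.
With ω = v/R, the kinetic energy at speed v is ½(1+k)Mv² = Mv².
Energy conservation from release (height h) to the top (height 2r): Mgh = Mg(2r) + M·gr.
Thus h_min = 2r + (1+k)r/2 = r(2 + 2/2) = 1.27 × 3 ≈ 3.81 m.

h_min ≈ 3.81 m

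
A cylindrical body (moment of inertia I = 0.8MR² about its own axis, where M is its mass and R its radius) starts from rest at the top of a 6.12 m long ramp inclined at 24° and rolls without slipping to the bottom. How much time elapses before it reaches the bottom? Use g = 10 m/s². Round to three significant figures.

For this body I = 0.8MR², i.e. k = I/(MR²) = 0.8.
Along the incline Mg sinθ − f = Ma, and torque about the center fR = Iα = kMR²(a/R) gives f = kMa.
Hence a = g sinθ/(1+k) = 10×sin24°/1.8 = 2.26 m/s².
Starting from rest, L = ½at², so t = √(2L/a) = √(2×6.12/2.26) ≈ 2.33 s.

t ≈ 2.33 s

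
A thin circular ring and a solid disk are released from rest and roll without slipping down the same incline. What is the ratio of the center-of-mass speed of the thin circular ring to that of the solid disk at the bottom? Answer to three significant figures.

v_ratio ≈ 0.866

Each satisfies Mgh = ½(1+k)Mv² with k = I/(MR²), so v ∝ 1/√(1+k).
For the thin circular ring k = 1; for the solid disk k = 0.5.
v₁/v₂ = √((1+k₂)/(1+k₁)) = √(1.5/2) ≈ 0.866.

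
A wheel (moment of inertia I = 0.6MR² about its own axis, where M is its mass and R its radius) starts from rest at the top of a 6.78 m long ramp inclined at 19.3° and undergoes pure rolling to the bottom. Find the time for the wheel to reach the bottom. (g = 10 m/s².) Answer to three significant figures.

t ≈ 2.56 s

Here I = 0.6MR², so the shape factor k = I/(MR²) = 0.6.
Along the incline Mg sinθ − f = Ma, and torque about the center fR = Iα = kMR²(a/R) gives f = kMa.
Hence a = g sinθ/(1+k) = 10×sin19.3°/1.6 = 2.066 m/s².
Starting from rest, L = ½at², so t = √(2L/a) = √(2×6.78/2.066) ≈ 2.56 s.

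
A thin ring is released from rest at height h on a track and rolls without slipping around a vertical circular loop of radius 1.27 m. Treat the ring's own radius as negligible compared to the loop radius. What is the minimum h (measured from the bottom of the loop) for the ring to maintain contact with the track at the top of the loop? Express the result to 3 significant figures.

h_min ≈ 3.81 m

The moment of inertia is MR², giving k ≡ I/(MR²) = 1.
At the top of the loop, the minimum-contact condition is Mg = Mv_top²/r, so v_top² = gr.
With ω = v/R, the kinetic energy at speed v is ½(1+k)Mv² = Mv².
Energy conservation from release (height h) to the top (height 2r): Mgh = Mg(2r) + M·gr.
Thus h_min = 2r + (1+k)r/2 = r(2 + 2/2) = 1.27 × 3 ≈ 3.81 m.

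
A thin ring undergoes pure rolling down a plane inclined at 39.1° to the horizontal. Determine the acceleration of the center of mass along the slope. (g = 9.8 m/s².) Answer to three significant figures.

a ≈ 3.09 m/s²

Here I = MR², so the shape factor k = I/(MR²) = 1.
Along the incline Mg sinθ − f = Ma, and torque about the center fR = Iα = kMR²(a/R) gives f = kMa.
Eliminating f: Mg sinθ = (1+k)Ma, so a = g sinθ/(1+k) = 9.8 × sin39.1° / 2 ≈ 3.09 m/s².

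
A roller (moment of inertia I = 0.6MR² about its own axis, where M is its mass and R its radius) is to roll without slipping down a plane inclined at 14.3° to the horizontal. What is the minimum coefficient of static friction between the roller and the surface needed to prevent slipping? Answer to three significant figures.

Here I = 0.6MR², so the shape factor k = I/(MR²) = 0.6.
Along the incline Mg sinθ − f = Ma, and torque about the center fR = Iα = kMR²(a/R) gives f = kMa.
These give a = g sinθ/(1+k) and the required friction f = kMg sinθ/(1+k).
The normal force is N = Mg cosθ, so μ_min = f/N = k tanθ/(1+k).
μ_min = 0.6 × tan14.3° / 1.6 ≈ 0.0956.

μ_min ≈ 0.0956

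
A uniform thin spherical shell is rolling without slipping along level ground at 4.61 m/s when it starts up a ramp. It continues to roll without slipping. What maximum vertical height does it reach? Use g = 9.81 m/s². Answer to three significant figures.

h ≈ 1.81 m

For this body I = (2/3)MR², i.e. k = I/(MR²) = 2/3.
Since it rolls without slipping, ω = v/R and KE = ½Mv² + ½Iω² = ½(1+k)Mv² = (5/6)Mv².
At the top the kinetic energy is zero, so (5/6)Mv₀² = Mgh.
Thus h = (1+k)v₀²/(2g) = 1.667 × 4.61² / (2 × 9.81) ≈ 1.81 m.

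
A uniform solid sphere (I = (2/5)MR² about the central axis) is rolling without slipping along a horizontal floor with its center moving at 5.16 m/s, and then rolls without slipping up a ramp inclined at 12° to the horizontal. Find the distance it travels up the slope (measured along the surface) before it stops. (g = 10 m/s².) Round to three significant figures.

For this body I = (2/5)MR², i.e. k = I/(MR²) = 0.4.
Rolling without slipping gives ω = v/R, so the total kinetic energy is ½Mv² + ½Iω² = ½(1+k)Mv² = (7/10)Mv².
Setting this equal to Mgh gives the vertical rise h = (1+k)v₀²/(2g) = 1.4×5.16²/(2×10) = 1.864 m.
The distance along the slope is d = h/sinθ = 1.864/sin12° ≈ 8.96 m.

d ≈ 8.96 m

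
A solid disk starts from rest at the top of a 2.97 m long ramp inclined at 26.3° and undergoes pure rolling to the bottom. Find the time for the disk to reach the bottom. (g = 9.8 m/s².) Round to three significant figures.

t ≈ 1.43 s

The moment of inertia is (1/2)MR², giving k ≡ I/(MR²) = 0.5.
Along the incline Mg sinθ − f = Ma, and torque about the center fR = Iα = kMR²(a/R) gives f = kMa.
Hence a = g sinθ/(1+k) = 9.8×sin26.3°/1.5 = 2.895 m/s².
With constant a from rest, t = √(2L/a) = √(2·2.97/2.895) ≈ 1.43 s.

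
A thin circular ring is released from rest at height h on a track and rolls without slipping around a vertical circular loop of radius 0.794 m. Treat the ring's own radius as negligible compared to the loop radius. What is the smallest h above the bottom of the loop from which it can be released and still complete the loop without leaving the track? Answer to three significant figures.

h_min ≈ 2.38 m

Here I = MR², so the shape factor k = I/(MR²) = 1.
At the top, contact is just lost when gravity alone supplies the centripetal force: Mg = Mv_top²/r, i.e. v_top² = gr.
With ω = v/R, the kinetic energy at speed v is ½(1+k)Mv² = Mv².
Energy conservation from release (height h) to the top (height 2r): Mgh = Mg(2r) + M·gr.
Thus h_min = 2r + (1+k)r/2 = r(2 + 2/2) = 0.794 × 3 ≈ 2.38 m.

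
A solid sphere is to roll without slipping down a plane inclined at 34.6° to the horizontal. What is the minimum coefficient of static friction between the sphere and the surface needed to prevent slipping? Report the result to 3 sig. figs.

Here I = (2/5)MR², so the shape factor k = I/(MR²) = 0.4.
Translational: Mg sinθ − f = Ma. Rotational about the CM: fR = Iα = kMRa, so f = kMa.
These give a = g sinθ/(1+k) and the required friction f = kMg sinθ/(1+k).
The normal force is N = Mg cosθ, so μ_min = f/N = k tanθ/(1+k).
μ_min = 0.4 × tan34.6° / 1.4 ≈ 0.197.

μ_min ≈ 0.197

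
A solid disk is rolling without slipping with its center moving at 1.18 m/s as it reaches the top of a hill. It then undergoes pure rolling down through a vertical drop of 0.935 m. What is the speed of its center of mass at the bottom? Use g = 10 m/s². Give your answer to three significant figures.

With I = (1/2)MR², the ratio k = I/(MR²) is 0.5.
Rolling without slipping gives ω = v/R, so the total kinetic energy is ½Mv² + ½Iω² = ½(1+k)Mv² = (3/4)Mv².
Energy conservation: (3/4)Mv₀² + Mgh = (3/4)Mv², so v² = v₀² + 2gh/(1+k).
v = √(1.18² + 2×10×0.935/1.5) = √13.86 ≈ 3.72 m/s.

v ≈ 3.72 m/s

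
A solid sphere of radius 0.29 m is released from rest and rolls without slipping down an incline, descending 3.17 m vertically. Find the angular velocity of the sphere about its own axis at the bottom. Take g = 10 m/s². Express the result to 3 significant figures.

ω ≈ 23.2 rad/s

Here I = (2/5)MR², so the shape factor k = I/(MR²) = 0.4.
The rolling condition ω = v/R makes the rotational term ½I(v/R)² = ½kMv², so KE_total = ½(1+k)Mv² = (7/10)Mv².
Energy conservation Mgh = ½(1+k)Mv² gives v = √(2gh/(1+k)) = √(2 × 10 × 3.17 / 1.4) = 6.729 m/s.
Then ω = v/R = 6.729 / 0.29 ≈ 23.2 rad/s.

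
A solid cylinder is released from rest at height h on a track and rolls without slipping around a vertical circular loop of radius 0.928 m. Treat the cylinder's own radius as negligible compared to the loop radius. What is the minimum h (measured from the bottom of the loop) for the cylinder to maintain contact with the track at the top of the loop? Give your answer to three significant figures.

h_min ≈ 2.55 m

The moment of inertia is (1/2)MR², giving k ≡ I/(MR²) = 0.5.
At the top, contact is just lost when gravity alone supplies the centripetal force: Mg = Mv_top²/r, i.e. v_top² = gr.
With ω = v/R, the kinetic energy at speed v is ½(1+k)Mv² = (3/4)Mv².
Energy conservation from release (height h) to the top (height 2r): Mgh = Mg(2r) + (3/4)M·gr.
Thus h_min = 2r + (1+k)r/2 = r(2 + 1.5/2) = 0.928 × 2.75 ≈ 2.55 m.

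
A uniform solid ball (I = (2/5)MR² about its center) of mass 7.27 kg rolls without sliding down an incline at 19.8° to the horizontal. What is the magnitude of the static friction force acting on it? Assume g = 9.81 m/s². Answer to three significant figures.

f ≈ 6.90 N

For this body I = (2/5)MR², i.e. k = I/(MR²) = 0.4.
Translational: Mg sinθ − f = Ma. Rotational about the CM: fR = Iα = kMRa, so f = kMa.
Combining, a = g sinθ/(1+k) and f = kMa = kMg sinθ/(1+k).
f = 0.4 × 7.27 × 9.81 × sin19.8° / 1.4 ≈ 6.90 N.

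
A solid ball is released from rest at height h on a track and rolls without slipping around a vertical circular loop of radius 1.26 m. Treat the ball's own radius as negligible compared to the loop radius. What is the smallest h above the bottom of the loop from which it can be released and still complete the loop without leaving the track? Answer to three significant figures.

With I = (2/5)MR², the ratio k = I/(MR²) is 0.4.
At the top of the loop, the minimum-contact condition is Mg = Mv_top²/r, so v_top² = gr.
With ω = v/R, the kinetic energy at speed v is ½(1+k)Mv² = (7/10)Mv².
Energy conservation from release (height h) to the top (height 2r): Mgh = Mg(2r) + (7/10)M·gr.
Thus h_min = 2r + (1+k)r/2 = r(2 + 1.4/2) = 1.26 × 2.7 ≈ 3.40 m.

h_min ≈ 3.40 m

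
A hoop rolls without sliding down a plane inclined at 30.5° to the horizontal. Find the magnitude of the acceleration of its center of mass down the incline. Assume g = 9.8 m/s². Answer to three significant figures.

a ≈ 2.49 m/s²

For this body I = MR², i.e. k = I/(MR²) = 1.
Translational: Mg sinθ − f = Ma. Rotational about the CM: fR = Iα = kMRa, so f = kMa.
Eliminating f: Mg sinθ = (1+k)Ma, so a = g sinθ/(1+k) = 9.8 × sin30.5° / 2 ≈ 2.49 m/s².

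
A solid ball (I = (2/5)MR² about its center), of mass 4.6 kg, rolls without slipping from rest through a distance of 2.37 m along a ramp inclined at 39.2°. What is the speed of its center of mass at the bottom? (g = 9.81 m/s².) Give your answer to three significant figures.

v ≈ 4.58 m/s

The moment of inertia is (2/5)MR², giving k ≡ I/(MR²) = 0.4.
Rolling without slipping gives ω = v/R, so the total kinetic energy is ½Mv² + ½Iω² = ½(1+k)Mv² = (7/10)Mv².
The vertical drop is h = L sinθ = 2.37 × sin39.2° = 1.498 m.
Setting Mgh = (7/10)Mv² gives v = √(2gh/(1+k)) = √(2·9.81·1.498/1.4) ≈ 4.58 m/s.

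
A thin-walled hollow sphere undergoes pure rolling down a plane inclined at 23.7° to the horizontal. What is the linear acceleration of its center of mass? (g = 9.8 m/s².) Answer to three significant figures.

a ≈ 2.36 m/s²

With I = (2/3)MR², the ratio k = I/(MR²) is 2/3.
Translational: Mg sinθ − f = Ma. Rotational about the CM: fR = Iα = kMRa, so f = kMa.
Eliminating f: Mg sinθ = (1+k)Ma, so a = g sinθ/(1+k) = 9.8 × sin23.7° / 1.667 ≈ 2.36 m/s².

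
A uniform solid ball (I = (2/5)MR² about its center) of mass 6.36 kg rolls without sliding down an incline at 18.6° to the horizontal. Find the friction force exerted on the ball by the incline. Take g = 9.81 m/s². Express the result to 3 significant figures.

The moment of inertia is (2/5)MR², giving k ≡ I/(MR²) = 0.4.
Translational: Mg sinθ − f = Ma. Rotational about the CM: fR = Iα = kMRa, so f = kMa.
Combining, a = g sinθ/(1+k) and f = kMa = kMg sinθ/(1+k).
f = 0.4 × 6.36 × 9.81 × sin18.6° / 1.4 ≈ 5.69 N.

f ≈ 5.69 N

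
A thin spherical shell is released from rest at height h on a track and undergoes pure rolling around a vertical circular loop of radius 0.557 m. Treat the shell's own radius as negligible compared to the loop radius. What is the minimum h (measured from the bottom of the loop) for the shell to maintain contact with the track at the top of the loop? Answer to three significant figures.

With I = (2/3)MR², the ratio k = I/(MR²) is 2/3.
At the top of the loop, the minimum-contact condition is Mg = Mv_top²/r, so v_top² = gr.
With ω = v/R, the kinetic energy at speed v is ½(1+k)Mv² = (5/6)Mv².
Energy conservation from release (height h) to the top (height 2r): Mgh = Mg(2r) + (5/6)M·gr.
Thus h_min = 2r + (1+k)r/2 = r(2 + 1.667/2) = 0.557 × 2.833 ≈ 1.58 m.

h_min ≈ 1.58 m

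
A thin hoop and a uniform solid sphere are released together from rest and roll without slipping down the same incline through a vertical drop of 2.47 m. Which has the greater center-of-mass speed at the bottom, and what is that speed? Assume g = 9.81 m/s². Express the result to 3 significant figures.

the uniform solid sphere, at v ≈ 5.88 m/s

For rolling without slipping, Mgh = ½(1+k)Mv² where k = I/(MR²), so v = √(2gh/(1+k)).
Thin hoop: k = 1, giving v = √(2×9.81×2.47/2) = 4.922 m/s.
Uniform solid sphere: k = 0.4, giving v = √(2×9.81×2.47/1.4) = 5.883 m/s.
The smaller k wins: the uniform solid sphere, at ≈ 5.88 m/s.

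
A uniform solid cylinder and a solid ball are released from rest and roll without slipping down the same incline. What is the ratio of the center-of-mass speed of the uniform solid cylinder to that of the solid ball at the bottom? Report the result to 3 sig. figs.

Each satisfies Mgh = ½(1+k)Mv² with k = I/(MR²), so v ∝ 1/√(1+k).
For the uniform solid cylinder k = 0.5; for the solid ball k = 0.4.
v₁/v₂ = √((1+k₂)/(1+k₁)) = √(1.4/1.5) ≈ 0.966.

v_ratio ≈ 0.966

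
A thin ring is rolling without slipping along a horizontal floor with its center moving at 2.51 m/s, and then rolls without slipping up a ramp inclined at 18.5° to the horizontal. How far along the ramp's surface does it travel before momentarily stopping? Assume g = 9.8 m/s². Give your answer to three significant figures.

With I = MR², the ratio k = I/(MR²) is 1.
The rolling condition ω = v/R makes the rotational term ½I(v/R)² = ½kMv², so KE_total = ½(1+k)Mv² = Mv².
Setting this equal to Mgh gives the vertical rise h = (1+k)v₀²/(2g) = 2×2.51²/(2×9.8) = 0.6429 m.
The distance along the slope is d = h/sinθ = 0.6429/sin18.5° ≈ 2.03 m.

d ≈ 2.03 m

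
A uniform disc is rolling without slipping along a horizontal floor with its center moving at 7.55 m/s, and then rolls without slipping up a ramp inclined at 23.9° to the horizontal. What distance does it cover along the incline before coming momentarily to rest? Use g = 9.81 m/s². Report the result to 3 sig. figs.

d ≈ 10.8 m

Here I = (1/2)MR², so the shape factor k = I/(MR²) = 0.5.
Rolling without slipping gives ω = v/R, so the total kinetic energy is ½Mv² + ½Iω² = ½(1+k)Mv² = (3/4)Mv².
Setting this equal to Mgh gives the vertical rise h = (1+k)v₀²/(2g) = 1.5×7.55²/(2×9.81) = 4.358 m.
The distance along the slope is d = h/sinθ = 4.358/sin23.9° ≈ 10.8 m.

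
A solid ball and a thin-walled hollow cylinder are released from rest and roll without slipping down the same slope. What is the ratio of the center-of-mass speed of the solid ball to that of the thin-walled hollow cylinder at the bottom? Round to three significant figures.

Each satisfies Mgh = ½(1+k)Mv² with k = I/(MR²), so v ∝ 1/√(1+k).
For the solid ball k = 0.4; for the thin-walled hollow cylinder k = 1.
v₁/v₂ = √((1+k₂)/(1+k₁)) = √(2/1.4) ≈ 1.20.

v_ratio ≈ 1.20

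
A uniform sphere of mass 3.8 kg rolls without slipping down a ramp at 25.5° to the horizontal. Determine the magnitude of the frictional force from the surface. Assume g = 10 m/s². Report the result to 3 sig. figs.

f ≈ 4.67 N

The moment of inertia is (2/5)MR², giving k ≡ I/(MR²) = 0.4.
Along the incline Mg sinθ − f = Ma, and torque about the center fR = Iα = kMR²(a/R) gives f = kMa.
Combining, a = g sinθ/(1+k) and f = kMa = kMg sinθ/(1+k).
f = 0.4 × 3.8 × 10 × sin25.5° / 1.4 ≈ 4.67 N.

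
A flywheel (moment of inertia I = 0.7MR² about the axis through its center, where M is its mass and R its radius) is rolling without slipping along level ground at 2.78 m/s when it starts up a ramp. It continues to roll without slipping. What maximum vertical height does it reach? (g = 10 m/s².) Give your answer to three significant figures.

h ≈ 0.657 m

For this body I = 0.7MR², i.e. k = I/(MR²) = 0.7.
Pure rolling means v = ωR; then KE = ½Mv² + ½I(v/R)² = ½(1+k)Mv² = (17/20)Mv².
At the top the kinetic energy is zero, so (17/20)Mv₀² = Mgh.
Thus h = (1+k)v₀²/(2g) = 1.7 × 2.78² / (2 × 10) ≈ 0.657 m.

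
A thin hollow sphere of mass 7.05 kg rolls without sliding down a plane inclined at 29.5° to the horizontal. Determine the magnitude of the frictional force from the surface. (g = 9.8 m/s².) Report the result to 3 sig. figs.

f ≈ 13.6 N

The moment of inertia is (2/3)MR², giving k ≡ I/(MR²) = 2/3.
Newton's second law down the slope: Mg sinθ − f = Ma. The torque equation fR = Iα (with α = a/R) gives f = kMa.
Combining, a = g sinθ/(1+k) and f = kMa = kMg sinθ/(1+k).
f = (2/3) × 7.05 × 9.8 × sin29.5° / 1.667 ≈ 13.6 N.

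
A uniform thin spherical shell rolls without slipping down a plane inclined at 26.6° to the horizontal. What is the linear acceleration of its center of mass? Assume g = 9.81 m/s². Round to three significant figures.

a ≈ 2.64 m/s²

For this body I = (2/3)MR², i.e. k = I/(MR²) = 2/3.
Along the incline Mg sinθ − f = Ma, and torque about the center fR = Iα = kMR²(a/R) gives f = kMa.
Eliminating f: Mg sinθ = (1+k)Ma, so a = g sinθ/(1+k) = 9.81 × sin26.6° / 1.667 ≈ 2.64 m/s².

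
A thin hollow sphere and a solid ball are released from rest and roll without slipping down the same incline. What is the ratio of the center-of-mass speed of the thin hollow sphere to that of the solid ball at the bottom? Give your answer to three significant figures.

v_ratio ≈ 0.917

Each satisfies Mgh = ½(1+k)Mv² with k = I/(MR²), so v ∝ 1/√(1+k).
For the thin hollow sphere k = 2/3; for the solid ball k = 0.4.
v₁/v₂ = √((1+k₂)/(1+k₁)) = √(1.4/1.667) ≈ 0.917.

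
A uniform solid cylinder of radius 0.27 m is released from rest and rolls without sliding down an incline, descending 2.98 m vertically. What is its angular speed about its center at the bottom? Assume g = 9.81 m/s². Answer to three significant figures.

For this body I = (1/2)MR², i.e. k = I/(MR²) = 0.5.
Pure rolling means v = ωR; then KE = ½Mv² + ½I(v/R)² = ½(1+k)Mv² = (3/4)Mv².
Energy conservation Mgh = ½(1+k)Mv² gives v = √(2gh/(1+k)) = √(2 × 9.81 × 2.98 / 1.5) = 6.243 m/s.
Then ω = v/R = 6.243 / 0.27 ≈ 23.1 rad/s.

ω ≈ 23.1 rad/s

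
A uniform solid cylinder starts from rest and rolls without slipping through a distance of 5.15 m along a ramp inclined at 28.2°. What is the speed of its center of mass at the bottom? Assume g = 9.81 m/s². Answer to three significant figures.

v ≈ 5.64 m/s

With I = (1/2)MR², the ratio k = I/(MR²) is 0.5.
Since it rolls without slipping, ω = v/R and KE = ½Mv² + ½Iω² = ½(1+k)Mv² = (3/4)Mv².
The vertical drop is h = L sinθ = 5.15 × sin28.2° = 2.434 m.
Energy conservation: Mgh = (3/4)Mv², so v = √(2gh/(1+k)) = √(2 × 9.81 × 2.434 / 1.5) ≈ 5.64 m/s.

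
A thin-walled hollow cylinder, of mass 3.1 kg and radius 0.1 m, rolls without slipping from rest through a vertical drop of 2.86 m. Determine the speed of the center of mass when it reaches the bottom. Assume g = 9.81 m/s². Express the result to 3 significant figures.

v ≈ 5.30 m/s

For this body I = MR², i.e. k = I/(MR²) = 1.
Since it rolls without slipping, ω = v/R and KE = ½Mv² + ½Iω² = ½(1+k)Mv² = Mv².
Setting Mgh = Mv² gives v = √(2gh/(1+k)) = √(2·9.81·2.86/2) ≈ 5.30 m/s.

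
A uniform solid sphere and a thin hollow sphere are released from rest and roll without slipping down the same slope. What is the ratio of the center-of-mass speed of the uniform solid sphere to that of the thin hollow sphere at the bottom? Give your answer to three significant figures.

v_ratio ≈ 1.09

Each satisfies Mgh = ½(1+k)Mv² with k = I/(MR²), so v ∝ 1/√(1+k).
For the uniform solid sphere k = 0.4; for the thin hollow sphere k = 2/3.
v₁/v₂ = √((1+k₂)/(1+k₁)) = √(1.667/1.4) ≈ 1.09.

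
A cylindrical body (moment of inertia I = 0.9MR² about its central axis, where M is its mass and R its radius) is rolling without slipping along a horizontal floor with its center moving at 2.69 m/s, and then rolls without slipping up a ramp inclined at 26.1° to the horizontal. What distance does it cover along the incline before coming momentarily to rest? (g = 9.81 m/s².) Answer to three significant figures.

With I = 0.9MR², the ratio k = I/(MR²) is 0.9.
Since it rolls without slipping, ω = v/R and KE = ½Mv² + ½Iω² = ½(1+k)Mv² = (19/20)Mv².
Setting this equal to Mgh gives the vertical rise h = (1+k)v₀²/(2g) = 1.9×2.69²/(2×9.81) = 0.7007 m.
The distance along the slope is d = h/sinθ = 0.7007/sin26.1° ≈ 1.59 m.

d ≈ 1.59 m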